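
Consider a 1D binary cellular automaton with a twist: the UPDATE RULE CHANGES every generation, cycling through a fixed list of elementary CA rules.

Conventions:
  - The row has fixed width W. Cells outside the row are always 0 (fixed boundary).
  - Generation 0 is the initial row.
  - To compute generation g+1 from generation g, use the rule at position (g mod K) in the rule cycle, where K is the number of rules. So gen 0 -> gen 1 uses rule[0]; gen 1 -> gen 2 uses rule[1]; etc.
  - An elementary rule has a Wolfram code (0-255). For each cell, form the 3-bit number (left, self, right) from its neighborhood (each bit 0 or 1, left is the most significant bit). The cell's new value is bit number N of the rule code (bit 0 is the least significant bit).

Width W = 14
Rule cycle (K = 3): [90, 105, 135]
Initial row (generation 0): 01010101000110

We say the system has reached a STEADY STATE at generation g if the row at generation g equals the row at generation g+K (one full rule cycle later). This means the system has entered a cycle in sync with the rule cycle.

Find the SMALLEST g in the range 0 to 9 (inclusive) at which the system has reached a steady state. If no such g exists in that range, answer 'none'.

Answer: none

Derivation:
Gen 0: 01010101000110
Gen 1 (rule 90): 10000000101111
Gen 2 (rule 105): 00111110011001
Gen 3 (rule 135): 11011100100011
Gen 4 (rule 90): 11010111010111
Gen 5 (rule 105): 11101101101101
Gen 6 (rule 135): 01000000000001
Gen 7 (rule 90): 10100000000010
Gen 8 (rule 105): 01001111111000
Gen 9 (rule 135): 11010111110011
Gen 10 (rule 90): 11000100011111
Gen 11 (rule 105): 11010001010001
Gen 12 (rule 135): 00010111010111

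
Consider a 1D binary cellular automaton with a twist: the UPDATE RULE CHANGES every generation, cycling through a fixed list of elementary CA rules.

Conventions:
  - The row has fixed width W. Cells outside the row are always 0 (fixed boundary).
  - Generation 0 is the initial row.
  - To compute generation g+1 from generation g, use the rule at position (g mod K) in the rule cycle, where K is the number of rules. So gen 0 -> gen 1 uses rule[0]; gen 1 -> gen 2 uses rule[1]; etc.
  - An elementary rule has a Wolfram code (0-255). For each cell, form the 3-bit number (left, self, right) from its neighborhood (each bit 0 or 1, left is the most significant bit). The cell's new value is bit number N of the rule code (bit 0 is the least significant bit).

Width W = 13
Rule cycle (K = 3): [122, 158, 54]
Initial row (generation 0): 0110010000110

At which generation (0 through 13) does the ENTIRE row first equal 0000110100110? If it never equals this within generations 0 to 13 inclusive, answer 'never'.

Answer: never

Derivation:
Gen 0: 0110010000110
Gen 1 (rule 122): 1111101001111
Gen 2 (rule 158): 1111001111110
Gen 3 (rule 54): 0000110000001
Gen 4 (rule 122): 0001111000010
Gen 5 (rule 158): 0011110100111
Gen 6 (rule 54): 0100001111000
Gen 7 (rule 122): 1010011001100
Gen 8 (rule 158): 1011110111010
Gen 9 (rule 54): 1100001000111
Gen 10 (rule 122): 1110010101101
Gen 11 (rule 158): 1101110101001
Gen 12 (rule 54): 0010001111111
Gen 13 (rule 122): 0101011000001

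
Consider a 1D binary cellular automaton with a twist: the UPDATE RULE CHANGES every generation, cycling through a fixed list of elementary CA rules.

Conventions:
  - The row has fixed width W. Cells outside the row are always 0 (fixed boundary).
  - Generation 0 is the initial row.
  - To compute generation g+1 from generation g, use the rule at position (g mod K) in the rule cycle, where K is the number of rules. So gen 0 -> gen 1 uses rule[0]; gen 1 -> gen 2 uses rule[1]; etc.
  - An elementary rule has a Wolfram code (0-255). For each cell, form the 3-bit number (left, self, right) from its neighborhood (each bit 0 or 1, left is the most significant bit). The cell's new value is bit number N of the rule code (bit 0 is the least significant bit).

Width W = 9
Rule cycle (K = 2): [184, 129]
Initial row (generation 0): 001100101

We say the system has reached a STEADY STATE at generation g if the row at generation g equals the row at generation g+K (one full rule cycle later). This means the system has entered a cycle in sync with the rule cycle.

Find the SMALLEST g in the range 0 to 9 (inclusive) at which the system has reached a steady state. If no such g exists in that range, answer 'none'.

Gen 0: 001100101
Gen 1 (rule 184): 001010010
Gen 2 (rule 129): 100000000
Gen 3 (rule 184): 010000000
Gen 4 (rule 129): 000111111
Gen 5 (rule 184): 000111110
Gen 6 (rule 129): 110011100
Gen 7 (rule 184): 101011010
Gen 8 (rule 129): 000000000
Gen 9 (rule 184): 000000000
Gen 10 (rule 129): 111111111
Gen 11 (rule 184): 111111110

Answer: none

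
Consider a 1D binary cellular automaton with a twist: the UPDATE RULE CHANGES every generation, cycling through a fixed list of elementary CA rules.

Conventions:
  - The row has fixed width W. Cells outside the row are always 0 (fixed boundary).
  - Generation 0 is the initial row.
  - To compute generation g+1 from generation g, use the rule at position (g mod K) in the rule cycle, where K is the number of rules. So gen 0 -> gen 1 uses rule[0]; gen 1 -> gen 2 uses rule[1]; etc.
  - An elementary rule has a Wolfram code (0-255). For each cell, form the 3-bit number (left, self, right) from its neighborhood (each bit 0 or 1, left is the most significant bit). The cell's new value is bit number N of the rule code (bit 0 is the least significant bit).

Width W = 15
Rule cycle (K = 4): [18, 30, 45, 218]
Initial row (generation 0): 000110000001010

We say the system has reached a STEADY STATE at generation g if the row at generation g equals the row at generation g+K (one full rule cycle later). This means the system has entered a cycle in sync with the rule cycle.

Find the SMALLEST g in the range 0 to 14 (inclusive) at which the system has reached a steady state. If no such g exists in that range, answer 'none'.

Gen 0: 000110000001010
Gen 1 (rule 18): 001001000010001
Gen 2 (rule 30): 011111100111011
Gen 3 (rule 45): 010000000100110
Gen 4 (rule 218): 101000001011111
Gen 5 (rule 18): 000100010000000
Gen 6 (rule 30): 001110111000000
Gen 7 (rule 45): 101001100011111
Gen 8 (rule 218): 000111110111111
Gen 9 (rule 18): 001000000000000
Gen 10 (rule 30): 011100000000000
Gen 11 (rule 45): 010001111111111
Gen 12 (rule 218): 101011111111111
Gen 13 (rule 18): 000000000000000
Gen 14 (rule 30): 000000000000000
Gen 15 (rule 45): 111111111111111
Gen 16 (rule 218): 111111111111111
Gen 17 (rule 18): 000000000000000
Gen 18 (rule 30): 000000000000000

Answer: 13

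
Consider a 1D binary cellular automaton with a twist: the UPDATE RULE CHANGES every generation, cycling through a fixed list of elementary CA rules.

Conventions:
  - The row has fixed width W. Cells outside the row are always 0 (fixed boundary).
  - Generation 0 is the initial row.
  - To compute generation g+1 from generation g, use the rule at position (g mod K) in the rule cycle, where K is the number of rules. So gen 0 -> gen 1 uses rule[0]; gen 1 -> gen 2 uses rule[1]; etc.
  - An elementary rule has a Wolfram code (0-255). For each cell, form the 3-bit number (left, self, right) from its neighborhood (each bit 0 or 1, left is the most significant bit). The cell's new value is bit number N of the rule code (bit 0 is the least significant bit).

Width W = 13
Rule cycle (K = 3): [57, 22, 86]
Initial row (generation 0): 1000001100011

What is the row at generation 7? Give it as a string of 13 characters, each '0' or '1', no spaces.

Answer: 1010011111100

Derivation:
Gen 0: 1000001100011
Gen 1 (rule 57): 0111101011010
Gen 2 (rule 22): 1000001000011
Gen 3 (rule 86): 1100011100101
Gen 4 (rule 57): 1011010010010
Gen 5 (rule 22): 1000011111111
Gen 6 (rule 86): 1100100000001
Gen 7 (rule 57): 1010011111100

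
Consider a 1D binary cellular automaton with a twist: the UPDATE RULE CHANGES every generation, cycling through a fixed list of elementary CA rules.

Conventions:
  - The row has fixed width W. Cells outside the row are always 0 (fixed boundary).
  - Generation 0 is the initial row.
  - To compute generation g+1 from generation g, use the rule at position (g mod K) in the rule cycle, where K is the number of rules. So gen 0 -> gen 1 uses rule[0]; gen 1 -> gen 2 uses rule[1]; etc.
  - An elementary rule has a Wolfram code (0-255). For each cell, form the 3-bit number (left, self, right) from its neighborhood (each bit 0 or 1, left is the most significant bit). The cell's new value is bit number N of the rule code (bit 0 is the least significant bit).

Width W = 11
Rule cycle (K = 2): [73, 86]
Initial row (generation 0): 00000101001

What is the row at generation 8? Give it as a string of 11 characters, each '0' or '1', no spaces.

Gen 0: 00000101001
Gen 1 (rule 73): 11110000000
Gen 2 (rule 86): 00011000000
Gen 3 (rule 73): 11011011111
Gen 4 (rule 86): 01001000001
Gen 5 (rule 73): 00000011100
Gen 6 (rule 86): 00000100110
Gen 7 (rule 73): 11110000110
Gen 8 (rule 86): 00011001011

Answer: 00011001011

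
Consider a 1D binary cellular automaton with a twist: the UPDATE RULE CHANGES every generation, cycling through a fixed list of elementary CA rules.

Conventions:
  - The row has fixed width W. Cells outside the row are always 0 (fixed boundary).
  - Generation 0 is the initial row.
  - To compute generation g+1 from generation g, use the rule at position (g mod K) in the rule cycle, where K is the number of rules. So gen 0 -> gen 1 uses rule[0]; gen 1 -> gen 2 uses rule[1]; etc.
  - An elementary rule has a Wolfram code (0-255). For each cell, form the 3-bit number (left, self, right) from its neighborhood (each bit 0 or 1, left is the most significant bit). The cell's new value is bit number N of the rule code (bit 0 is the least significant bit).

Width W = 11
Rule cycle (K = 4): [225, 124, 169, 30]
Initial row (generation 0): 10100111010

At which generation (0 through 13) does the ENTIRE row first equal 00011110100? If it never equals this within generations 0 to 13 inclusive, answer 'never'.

Gen 0: 10100111010
Gen 1 (rule 225): 01000011100
Gen 2 (rule 124): 01100010110
Gen 3 (rule 169): 01001001100
Gen 4 (rule 30): 11111111010
Gen 5 (rule 225): 01111111100
Gen 6 (rule 124): 01000000110
Gen 7 (rule 169): 00011110100
Gen 8 (rule 30): 00110000110
Gen 9 (rule 225): 10010110010
Gen 10 (rule 124): 11011111011
Gen 11 (rule 169): 10111110110
Gen 12 (rule 30): 10100000101
Gen 13 (rule 225): 01001110010

Answer: 7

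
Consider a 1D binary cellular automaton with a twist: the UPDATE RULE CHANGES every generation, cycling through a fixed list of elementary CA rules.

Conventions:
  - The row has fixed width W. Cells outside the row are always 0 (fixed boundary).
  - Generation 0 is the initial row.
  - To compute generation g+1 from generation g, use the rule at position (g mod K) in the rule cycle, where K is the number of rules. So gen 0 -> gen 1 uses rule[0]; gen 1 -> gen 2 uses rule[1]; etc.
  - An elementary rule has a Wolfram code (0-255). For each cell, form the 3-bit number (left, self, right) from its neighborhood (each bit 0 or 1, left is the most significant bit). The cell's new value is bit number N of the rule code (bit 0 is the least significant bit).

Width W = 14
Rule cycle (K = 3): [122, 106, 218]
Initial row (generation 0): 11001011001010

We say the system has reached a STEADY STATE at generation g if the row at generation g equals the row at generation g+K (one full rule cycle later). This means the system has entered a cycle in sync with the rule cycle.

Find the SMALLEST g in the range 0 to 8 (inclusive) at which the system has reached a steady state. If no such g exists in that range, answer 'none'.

Answer: 6

Derivation:
Gen 0: 11001011001010
Gen 1 (rule 122): 11110111110101
Gen 2 (rule 106): 10011100011010
Gen 3 (rule 218): 01111110111001
Gen 4 (rule 122): 11000011101110
Gen 5 (rule 106): 11000110111010
Gen 6 (rule 218): 11101110111001
Gen 7 (rule 122): 10111011101110
Gen 8 (rule 106): 01101110111010
Gen 9 (rule 218): 11101110111001
Gen 10 (rule 122): 10111011101110
Gen 11 (rule 106): 01101110111010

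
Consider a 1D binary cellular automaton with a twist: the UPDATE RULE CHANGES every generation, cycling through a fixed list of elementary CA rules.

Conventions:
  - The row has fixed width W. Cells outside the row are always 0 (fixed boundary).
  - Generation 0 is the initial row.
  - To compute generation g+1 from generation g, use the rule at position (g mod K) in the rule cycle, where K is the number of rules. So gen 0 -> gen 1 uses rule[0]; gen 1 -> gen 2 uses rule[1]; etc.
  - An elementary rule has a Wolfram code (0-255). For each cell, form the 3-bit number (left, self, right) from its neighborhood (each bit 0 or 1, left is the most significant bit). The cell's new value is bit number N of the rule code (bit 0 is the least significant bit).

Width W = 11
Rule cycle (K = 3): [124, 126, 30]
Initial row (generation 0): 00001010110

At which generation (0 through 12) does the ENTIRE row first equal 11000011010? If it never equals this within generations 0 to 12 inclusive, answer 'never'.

Answer: 9

Derivation:
Gen 0: 00001010110
Gen 1 (rule 124): 00001111111
Gen 2 (rule 126): 00011000001
Gen 3 (rule 30): 00110100011
Gen 4 (rule 124): 00111110011
Gen 5 (rule 126): 01100011111
Gen 6 (rule 30): 11010110000
Gen 7 (rule 124): 11111111000
Gen 8 (rule 126): 10000001100
Gen 9 (rule 30): 11000011010
Gen 10 (rule 124): 11100011111
Gen 11 (rule 126): 10110110001
Gen 12 (rule 30): 10100101011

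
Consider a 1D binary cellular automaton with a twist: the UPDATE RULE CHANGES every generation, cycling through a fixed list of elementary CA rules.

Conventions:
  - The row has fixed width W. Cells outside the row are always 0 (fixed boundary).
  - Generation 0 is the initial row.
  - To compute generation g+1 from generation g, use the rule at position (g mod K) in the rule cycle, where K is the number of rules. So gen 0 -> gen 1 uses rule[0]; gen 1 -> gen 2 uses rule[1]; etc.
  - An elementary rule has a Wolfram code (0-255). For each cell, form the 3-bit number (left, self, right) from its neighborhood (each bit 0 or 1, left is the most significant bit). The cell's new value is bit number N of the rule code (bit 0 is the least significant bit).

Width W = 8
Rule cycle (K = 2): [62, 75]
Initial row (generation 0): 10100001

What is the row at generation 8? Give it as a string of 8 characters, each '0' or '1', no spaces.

Gen 0: 10100001
Gen 1 (rule 62): 11110011
Gen 2 (rule 75): 10010111
Gen 3 (rule 62): 11111100
Gen 4 (rule 75): 10000101
Gen 5 (rule 62): 11001111
Gen 6 (rule 75): 11011001
Gen 7 (rule 62): 10110111
Gen 8 (rule 75): 00110101

Answer: 00110101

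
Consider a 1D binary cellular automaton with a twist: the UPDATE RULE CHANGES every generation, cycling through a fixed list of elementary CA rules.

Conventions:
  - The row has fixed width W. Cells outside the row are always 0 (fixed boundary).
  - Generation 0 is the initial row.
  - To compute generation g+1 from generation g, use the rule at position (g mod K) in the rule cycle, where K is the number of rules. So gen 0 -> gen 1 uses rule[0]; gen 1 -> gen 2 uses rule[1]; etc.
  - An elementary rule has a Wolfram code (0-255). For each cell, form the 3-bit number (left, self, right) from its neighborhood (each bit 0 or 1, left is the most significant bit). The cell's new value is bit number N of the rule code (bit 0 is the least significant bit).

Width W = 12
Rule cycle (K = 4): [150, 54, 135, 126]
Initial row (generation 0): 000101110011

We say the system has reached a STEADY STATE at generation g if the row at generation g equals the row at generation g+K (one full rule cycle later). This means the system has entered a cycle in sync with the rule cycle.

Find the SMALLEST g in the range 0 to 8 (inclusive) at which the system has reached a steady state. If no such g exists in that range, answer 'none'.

Gen 0: 000101110011
Gen 1 (rule 150): 001100101100
Gen 2 (rule 54): 010011110010
Gen 3 (rule 135): 110101100110
Gen 4 (rule 126): 111111111111
Gen 5 (rule 150): 011111111110
Gen 6 (rule 54): 100000000001
Gen 7 (rule 135): 101111111111
Gen 8 (rule 126): 111000000001
Gen 9 (rule 150): 010100000011
Gen 10 (rule 54): 111110000100
Gen 11 (rule 135): 011100111101
Gen 12 (rule 126): 110111100111

Answer: none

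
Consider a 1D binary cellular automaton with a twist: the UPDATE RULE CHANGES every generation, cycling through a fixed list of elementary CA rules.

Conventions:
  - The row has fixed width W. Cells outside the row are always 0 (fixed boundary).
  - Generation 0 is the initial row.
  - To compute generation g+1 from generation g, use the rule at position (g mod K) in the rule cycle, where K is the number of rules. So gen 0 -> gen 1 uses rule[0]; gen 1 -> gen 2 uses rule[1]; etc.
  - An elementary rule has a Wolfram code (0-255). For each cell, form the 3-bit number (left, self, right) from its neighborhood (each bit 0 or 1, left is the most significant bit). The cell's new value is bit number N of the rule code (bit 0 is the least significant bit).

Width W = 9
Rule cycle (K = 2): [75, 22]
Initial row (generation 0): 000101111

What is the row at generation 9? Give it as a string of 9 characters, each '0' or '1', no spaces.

Gen 0: 000101111
Gen 1 (rule 75): 111001001
Gen 2 (rule 22): 000111111
Gen 3 (rule 75): 111100001
Gen 4 (rule 22): 000010011
Gen 5 (rule 75): 111100111
Gen 6 (rule 22): 000011000
Gen 7 (rule 75): 111111011
Gen 8 (rule 22): 000000000
Gen 9 (rule 75): 111111111

Answer: 111111111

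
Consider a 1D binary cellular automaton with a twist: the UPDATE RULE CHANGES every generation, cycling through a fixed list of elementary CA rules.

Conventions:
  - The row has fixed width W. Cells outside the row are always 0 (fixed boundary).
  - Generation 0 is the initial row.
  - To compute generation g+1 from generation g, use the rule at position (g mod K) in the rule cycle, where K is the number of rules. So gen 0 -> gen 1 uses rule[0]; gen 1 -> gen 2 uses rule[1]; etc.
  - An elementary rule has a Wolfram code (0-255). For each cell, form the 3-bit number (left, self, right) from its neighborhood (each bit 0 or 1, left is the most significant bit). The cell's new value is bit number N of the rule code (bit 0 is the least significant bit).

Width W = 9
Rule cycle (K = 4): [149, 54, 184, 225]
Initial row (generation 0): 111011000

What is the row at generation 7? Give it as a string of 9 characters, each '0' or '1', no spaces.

Gen 0: 111011000
Gen 1 (rule 149): 010000111
Gen 2 (rule 54): 111001000
Gen 3 (rule 184): 110100100
Gen 4 (rule 225): 011000001
Gen 5 (rule 149): 000111101
Gen 6 (rule 54): 001000011
Gen 7 (rule 184): 000100010

Answer: 000100010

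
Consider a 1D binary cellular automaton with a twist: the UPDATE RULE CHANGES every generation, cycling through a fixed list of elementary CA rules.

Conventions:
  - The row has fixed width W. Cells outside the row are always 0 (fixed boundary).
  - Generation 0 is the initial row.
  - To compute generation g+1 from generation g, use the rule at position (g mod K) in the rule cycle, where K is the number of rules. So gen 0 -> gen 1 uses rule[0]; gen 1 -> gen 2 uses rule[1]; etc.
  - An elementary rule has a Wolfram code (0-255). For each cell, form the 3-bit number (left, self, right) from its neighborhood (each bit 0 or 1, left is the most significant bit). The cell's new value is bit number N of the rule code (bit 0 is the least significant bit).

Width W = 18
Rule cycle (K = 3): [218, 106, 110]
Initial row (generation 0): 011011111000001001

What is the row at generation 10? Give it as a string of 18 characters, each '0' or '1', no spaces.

Gen 0: 011011111000001001
Gen 1 (rule 218): 111011111100010110
Gen 2 (rule 106): 101110000100101110
Gen 3 (rule 110): 111010001101111010
Gen 4 (rule 218): 111001011101111001
Gen 5 (rule 106): 101010110111001010
Gen 6 (rule 110): 111111111101011110
Gen 7 (rule 218): 111111111100011111
Gen 8 (rule 106): 100000000100110001
Gen 9 (rule 110): 100000001101110011
Gen 10 (rule 218): 010000011101111111

Answer: 010000011101111111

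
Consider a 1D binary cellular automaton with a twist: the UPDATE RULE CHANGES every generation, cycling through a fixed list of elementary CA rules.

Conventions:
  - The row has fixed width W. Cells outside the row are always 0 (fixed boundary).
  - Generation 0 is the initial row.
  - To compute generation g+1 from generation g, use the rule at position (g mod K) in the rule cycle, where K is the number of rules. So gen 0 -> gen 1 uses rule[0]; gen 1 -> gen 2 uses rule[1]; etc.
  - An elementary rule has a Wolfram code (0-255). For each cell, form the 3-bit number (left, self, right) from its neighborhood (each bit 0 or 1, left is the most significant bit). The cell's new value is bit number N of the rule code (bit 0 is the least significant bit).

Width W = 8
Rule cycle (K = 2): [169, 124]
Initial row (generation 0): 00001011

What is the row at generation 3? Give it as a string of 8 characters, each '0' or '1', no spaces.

Answer: 01101110

Derivation:
Gen 0: 00001011
Gen 1 (rule 169): 11100110
Gen 2 (rule 124): 10110111
Gen 3 (rule 169): 01101110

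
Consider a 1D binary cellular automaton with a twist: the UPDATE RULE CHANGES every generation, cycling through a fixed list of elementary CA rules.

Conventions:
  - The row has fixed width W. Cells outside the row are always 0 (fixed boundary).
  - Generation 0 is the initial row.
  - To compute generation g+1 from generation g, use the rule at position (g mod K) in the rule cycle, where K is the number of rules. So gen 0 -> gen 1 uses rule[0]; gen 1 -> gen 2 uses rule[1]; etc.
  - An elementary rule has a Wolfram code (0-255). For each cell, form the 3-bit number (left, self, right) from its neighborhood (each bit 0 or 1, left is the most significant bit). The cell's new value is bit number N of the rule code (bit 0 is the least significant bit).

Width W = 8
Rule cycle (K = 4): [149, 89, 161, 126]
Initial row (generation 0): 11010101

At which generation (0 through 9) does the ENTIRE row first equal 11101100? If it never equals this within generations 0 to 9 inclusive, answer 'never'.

Answer: never

Derivation:
Gen 0: 11010101
Gen 1 (rule 149): 00010101
Gen 2 (rule 89): 11000000
Gen 3 (rule 161): 00011111
Gen 4 (rule 126): 00110001
Gen 5 (rule 149): 10001101
Gen 6 (rule 89): 01101100
Gen 7 (rule 161): 00010001
Gen 8 (rule 126): 00111011
Gen 9 (rule 149): 10010000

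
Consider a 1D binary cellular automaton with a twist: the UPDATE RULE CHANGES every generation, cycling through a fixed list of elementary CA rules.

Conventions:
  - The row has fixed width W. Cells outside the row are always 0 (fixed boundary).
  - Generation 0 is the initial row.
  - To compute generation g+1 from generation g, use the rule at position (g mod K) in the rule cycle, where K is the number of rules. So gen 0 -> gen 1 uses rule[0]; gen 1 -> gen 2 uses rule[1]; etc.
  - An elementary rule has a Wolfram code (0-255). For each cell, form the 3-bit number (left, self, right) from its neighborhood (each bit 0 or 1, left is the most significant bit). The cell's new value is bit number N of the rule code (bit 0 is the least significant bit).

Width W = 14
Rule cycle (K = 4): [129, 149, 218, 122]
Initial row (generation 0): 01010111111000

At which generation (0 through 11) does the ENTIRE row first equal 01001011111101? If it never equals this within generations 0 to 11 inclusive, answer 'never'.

Answer: never

Derivation:
Gen 0: 01010111111000
Gen 1 (rule 129): 00000011110011
Gen 2 (rule 149): 11111001101000
Gen 3 (rule 218): 11111111100100
Gen 4 (rule 122): 10000000111010
Gen 5 (rule 129): 00111110010000
Gen 6 (rule 149): 10011101011111
Gen 7 (rule 218): 01111100011111
Gen 8 (rule 122): 11000110110001
Gen 9 (rule 129): 00010000000100
Gen 10 (rule 149): 11011111110111
Gen 11 (rule 218): 11011111110111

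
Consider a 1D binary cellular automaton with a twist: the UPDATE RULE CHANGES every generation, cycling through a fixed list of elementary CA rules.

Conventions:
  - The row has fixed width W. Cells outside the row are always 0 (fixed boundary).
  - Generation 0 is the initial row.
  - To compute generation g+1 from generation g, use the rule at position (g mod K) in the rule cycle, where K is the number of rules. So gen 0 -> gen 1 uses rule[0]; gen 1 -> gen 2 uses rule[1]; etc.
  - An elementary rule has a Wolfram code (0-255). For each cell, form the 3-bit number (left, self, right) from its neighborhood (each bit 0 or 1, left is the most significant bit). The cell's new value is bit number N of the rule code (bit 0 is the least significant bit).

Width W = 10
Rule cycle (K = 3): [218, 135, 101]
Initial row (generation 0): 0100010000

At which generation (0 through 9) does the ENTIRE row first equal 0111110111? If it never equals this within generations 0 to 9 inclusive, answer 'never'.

Gen 0: 0100010000
Gen 1 (rule 218): 1010101000
Gen 2 (rule 135): 1010101011
Gen 3 (rule 101): 1111111101
Gen 4 (rule 218): 1111111100
Gen 5 (rule 135): 0111111001
Gen 6 (rule 101): 0000001001
Gen 7 (rule 218): 0000010110
Gen 8 (rule 135): 1111110000
Gen 9 (rule 101): 0000010111

Answer: never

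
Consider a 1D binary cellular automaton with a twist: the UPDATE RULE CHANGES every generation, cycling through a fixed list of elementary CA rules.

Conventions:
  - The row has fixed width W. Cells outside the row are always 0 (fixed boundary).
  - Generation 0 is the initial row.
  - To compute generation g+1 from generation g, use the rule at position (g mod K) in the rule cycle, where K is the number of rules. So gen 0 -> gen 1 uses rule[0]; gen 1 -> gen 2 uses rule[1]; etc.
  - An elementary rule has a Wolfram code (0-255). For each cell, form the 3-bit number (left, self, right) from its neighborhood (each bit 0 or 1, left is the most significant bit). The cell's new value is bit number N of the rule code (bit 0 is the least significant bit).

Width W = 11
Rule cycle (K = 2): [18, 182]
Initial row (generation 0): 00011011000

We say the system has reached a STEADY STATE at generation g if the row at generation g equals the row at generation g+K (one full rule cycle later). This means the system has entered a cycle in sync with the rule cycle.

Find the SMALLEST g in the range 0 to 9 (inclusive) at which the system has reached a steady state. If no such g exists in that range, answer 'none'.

Gen 0: 00011011000
Gen 1 (rule 18): 00100000100
Gen 2 (rule 182): 01110001110
Gen 3 (rule 18): 10001010001
Gen 4 (rule 182): 11011111011
Gen 5 (rule 18): 00000000000
Gen 6 (rule 182): 00000000000
Gen 7 (rule 18): 00000000000
Gen 8 (rule 182): 00000000000
Gen 9 (rule 18): 00000000000
Gen 10 (rule 182): 00000000000
Gen 11 (rule 18): 00000000000

Answer: 5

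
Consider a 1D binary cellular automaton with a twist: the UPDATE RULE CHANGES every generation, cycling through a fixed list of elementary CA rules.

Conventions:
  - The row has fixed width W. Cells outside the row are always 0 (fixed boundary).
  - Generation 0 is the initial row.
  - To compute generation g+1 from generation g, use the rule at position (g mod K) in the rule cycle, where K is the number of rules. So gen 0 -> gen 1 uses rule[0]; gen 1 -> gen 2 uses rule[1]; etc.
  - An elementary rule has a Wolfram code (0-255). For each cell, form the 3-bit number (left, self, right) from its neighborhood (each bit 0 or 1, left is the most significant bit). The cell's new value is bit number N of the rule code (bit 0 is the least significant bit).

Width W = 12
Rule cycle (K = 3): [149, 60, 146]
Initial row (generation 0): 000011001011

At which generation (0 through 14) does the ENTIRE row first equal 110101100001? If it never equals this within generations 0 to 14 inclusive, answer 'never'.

Gen 0: 000011001011
Gen 1 (rule 149): 111000101000
Gen 2 (rule 60): 100100111100
Gen 3 (rule 146): 011011011010
Gen 4 (rule 149): 000000000011
Gen 5 (rule 60): 000000000010
Gen 6 (rule 146): 000000000101
Gen 7 (rule 149): 111111110101
Gen 8 (rule 60): 100000001111
Gen 9 (rule 146): 010000010110
Gen 10 (rule 149): 011111010001
Gen 11 (rule 60): 010000111001
Gen 12 (rule 146): 101001010110
Gen 13 (rule 149): 101101010001
Gen 14 (rule 60): 111011111001

Answer: never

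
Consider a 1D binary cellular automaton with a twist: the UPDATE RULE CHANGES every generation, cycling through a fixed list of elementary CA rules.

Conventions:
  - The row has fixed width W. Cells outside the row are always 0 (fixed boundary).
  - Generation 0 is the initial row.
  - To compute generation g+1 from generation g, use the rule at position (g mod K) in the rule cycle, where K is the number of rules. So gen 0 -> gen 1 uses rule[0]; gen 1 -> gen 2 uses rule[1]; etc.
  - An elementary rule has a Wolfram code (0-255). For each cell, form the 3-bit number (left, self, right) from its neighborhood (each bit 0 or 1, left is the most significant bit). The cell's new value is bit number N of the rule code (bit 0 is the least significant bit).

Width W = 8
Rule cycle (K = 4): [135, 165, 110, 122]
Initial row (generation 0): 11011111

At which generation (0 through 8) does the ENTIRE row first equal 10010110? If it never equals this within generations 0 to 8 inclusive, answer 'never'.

Answer: never

Derivation:
Gen 0: 11011111
Gen 1 (rule 135): 00001110
Gen 2 (rule 165): 11100100
Gen 3 (rule 110): 10101100
Gen 4 (rule 122): 01011110
Gen 5 (rule 135): 11001100
Gen 6 (rule 165): 00000001
Gen 7 (rule 110): 00000011
Gen 8 (rule 122): 00000111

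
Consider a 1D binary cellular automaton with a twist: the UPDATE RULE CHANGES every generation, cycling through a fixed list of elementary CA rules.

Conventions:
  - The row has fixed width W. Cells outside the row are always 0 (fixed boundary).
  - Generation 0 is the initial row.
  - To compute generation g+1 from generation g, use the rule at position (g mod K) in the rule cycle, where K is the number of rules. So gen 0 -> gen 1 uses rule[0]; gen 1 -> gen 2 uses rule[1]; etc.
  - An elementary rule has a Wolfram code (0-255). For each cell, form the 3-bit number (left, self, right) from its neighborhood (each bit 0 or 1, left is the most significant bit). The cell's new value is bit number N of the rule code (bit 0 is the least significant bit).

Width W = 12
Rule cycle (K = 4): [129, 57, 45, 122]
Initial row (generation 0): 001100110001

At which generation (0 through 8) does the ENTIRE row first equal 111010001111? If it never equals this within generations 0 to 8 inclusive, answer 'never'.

Gen 0: 001100110001
Gen 1 (rule 129): 100000000100
Gen 2 (rule 57): 011111110011
Gen 3 (rule 45): 010000000010
Gen 4 (rule 122): 101000000101
Gen 5 (rule 129): 000011110000
Gen 6 (rule 57): 111010001111
Gen 7 (rule 45): 100110101000
Gen 8 (rule 122): 011111010100

Answer: 6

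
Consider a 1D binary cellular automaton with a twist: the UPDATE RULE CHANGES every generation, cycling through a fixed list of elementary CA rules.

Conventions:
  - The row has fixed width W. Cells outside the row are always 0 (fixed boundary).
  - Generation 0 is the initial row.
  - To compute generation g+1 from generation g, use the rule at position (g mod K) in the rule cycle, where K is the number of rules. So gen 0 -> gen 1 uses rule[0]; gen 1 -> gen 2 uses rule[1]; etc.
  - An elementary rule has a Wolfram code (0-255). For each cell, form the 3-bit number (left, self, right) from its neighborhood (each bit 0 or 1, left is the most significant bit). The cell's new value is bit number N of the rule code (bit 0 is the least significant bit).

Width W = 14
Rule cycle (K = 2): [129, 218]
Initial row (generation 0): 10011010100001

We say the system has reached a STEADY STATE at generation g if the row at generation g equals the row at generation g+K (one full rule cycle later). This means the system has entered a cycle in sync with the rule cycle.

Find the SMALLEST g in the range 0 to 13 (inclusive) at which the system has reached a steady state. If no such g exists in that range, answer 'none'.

Gen 0: 10011010100001
Gen 1 (rule 129): 00000000001100
Gen 2 (rule 218): 00000000011110
Gen 3 (rule 129): 11111111001100
Gen 4 (rule 218): 11111111111110
Gen 5 (rule 129): 01111111111100
Gen 6 (rule 218): 11111111111110
Gen 7 (rule 129): 01111111111100
Gen 8 (rule 218): 11111111111110
Gen 9 (rule 129): 01111111111100
Gen 10 (rule 218): 11111111111110
Gen 11 (rule 129): 01111111111100
Gen 12 (rule 218): 11111111111110
Gen 13 (rule 129): 01111111111100
Gen 14 (rule 218): 11111111111110
Gen 15 (rule 129): 01111111111100

Answer: 4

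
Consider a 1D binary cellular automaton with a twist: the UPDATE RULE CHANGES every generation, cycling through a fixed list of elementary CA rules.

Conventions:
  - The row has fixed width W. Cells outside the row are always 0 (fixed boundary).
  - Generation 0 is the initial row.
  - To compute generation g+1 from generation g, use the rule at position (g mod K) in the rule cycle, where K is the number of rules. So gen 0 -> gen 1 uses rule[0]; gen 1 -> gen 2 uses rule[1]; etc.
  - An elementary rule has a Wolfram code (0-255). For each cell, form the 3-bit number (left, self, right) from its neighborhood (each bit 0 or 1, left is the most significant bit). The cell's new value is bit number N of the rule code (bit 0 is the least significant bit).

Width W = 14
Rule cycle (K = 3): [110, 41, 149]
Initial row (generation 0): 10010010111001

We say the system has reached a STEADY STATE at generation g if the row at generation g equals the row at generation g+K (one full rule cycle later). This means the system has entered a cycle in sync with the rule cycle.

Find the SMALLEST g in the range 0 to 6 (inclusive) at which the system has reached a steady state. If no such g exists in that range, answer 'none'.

Answer: none

Derivation:
Gen 0: 10010010111001
Gen 1 (rule 110): 10110111101011
Gen 2 (rule 41): 01101100010110
Gen 3 (rule 149): 00000011010001
Gen 4 (rule 110): 00000111110011
Gen 5 (rule 41): 11110100000010
Gen 6 (rule 149): 01100111111011
Gen 7 (rule 110): 11101100001111
Gen 8 (rule 41): 10011001101000
Gen 9 (rule 149): 11000100001111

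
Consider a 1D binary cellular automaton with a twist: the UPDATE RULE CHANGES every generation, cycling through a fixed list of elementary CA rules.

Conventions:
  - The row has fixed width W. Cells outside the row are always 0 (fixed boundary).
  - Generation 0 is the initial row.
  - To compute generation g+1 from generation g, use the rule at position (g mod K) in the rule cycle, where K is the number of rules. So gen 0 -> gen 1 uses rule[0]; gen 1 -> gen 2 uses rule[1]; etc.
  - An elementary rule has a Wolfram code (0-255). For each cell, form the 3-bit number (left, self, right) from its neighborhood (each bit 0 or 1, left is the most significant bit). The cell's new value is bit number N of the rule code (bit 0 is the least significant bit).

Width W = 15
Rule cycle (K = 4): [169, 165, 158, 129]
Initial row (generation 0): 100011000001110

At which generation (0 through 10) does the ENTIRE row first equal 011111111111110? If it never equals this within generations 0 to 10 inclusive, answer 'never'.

Gen 0: 100011000001110
Gen 1 (rule 169): 001010011101100
Gen 2 (rule 165): 101110001010001
Gen 3 (rule 158): 101101011011011
Gen 4 (rule 129): 000000000000000
Gen 5 (rule 169): 111111111111111
Gen 6 (rule 165): 011111111111110
Gen 7 (rule 158): 111111111111101
Gen 8 (rule 129): 011111111111000
Gen 9 (rule 169): 011111111110011
Gen 10 (rule 165): 001111111100000

Answer: 6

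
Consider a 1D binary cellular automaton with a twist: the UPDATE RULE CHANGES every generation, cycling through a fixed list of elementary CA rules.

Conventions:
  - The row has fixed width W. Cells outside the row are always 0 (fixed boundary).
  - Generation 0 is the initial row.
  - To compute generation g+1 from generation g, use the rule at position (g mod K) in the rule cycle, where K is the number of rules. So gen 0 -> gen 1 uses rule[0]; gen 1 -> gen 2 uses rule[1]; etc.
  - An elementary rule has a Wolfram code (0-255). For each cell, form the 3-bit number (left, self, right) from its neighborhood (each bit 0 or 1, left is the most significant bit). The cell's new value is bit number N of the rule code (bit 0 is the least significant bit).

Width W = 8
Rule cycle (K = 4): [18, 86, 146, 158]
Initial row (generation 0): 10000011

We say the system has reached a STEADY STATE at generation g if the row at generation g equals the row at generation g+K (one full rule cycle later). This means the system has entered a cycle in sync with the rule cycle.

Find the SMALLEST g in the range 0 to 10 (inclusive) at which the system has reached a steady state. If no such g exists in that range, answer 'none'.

Gen 0: 10000011
Gen 1 (rule 18): 01000100
Gen 2 (rule 86): 11101110
Gen 3 (rule 146): 01000101
Gen 4 (rule 158): 11101101
Gen 5 (rule 18): 00000000
Gen 6 (rule 86): 00000000
Gen 7 (rule 146): 00000000
Gen 8 (rule 158): 00000000
Gen 9 (rule 18): 00000000
Gen 10 (rule 86): 00000000
Gen 11 (rule 146): 00000000
Gen 12 (rule 158): 00000000
Gen 13 (rule 18): 00000000
Gen 14 (rule 86): 00000000

Answer: 5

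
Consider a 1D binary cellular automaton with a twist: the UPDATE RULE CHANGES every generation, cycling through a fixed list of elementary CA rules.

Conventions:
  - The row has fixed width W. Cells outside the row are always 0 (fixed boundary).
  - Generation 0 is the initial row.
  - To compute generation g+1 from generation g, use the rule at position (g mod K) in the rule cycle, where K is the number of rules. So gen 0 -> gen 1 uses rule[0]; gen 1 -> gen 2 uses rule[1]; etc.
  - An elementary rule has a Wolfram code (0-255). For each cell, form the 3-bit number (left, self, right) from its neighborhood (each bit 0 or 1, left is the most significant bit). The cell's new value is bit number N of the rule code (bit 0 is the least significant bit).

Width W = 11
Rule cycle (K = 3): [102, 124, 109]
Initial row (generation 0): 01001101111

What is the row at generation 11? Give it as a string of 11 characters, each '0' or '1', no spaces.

Answer: 11111000001

Derivation:
Gen 0: 01001101111
Gen 1 (rule 102): 11010110001
Gen 2 (rule 124): 11111111001
Gen 3 (rule 109): 10000001001
Gen 4 (rule 102): 10000011011
Gen 5 (rule 124): 11000011111
Gen 6 (rule 109): 11011010001
Gen 7 (rule 102): 01101110011
Gen 8 (rule 124): 01111011011
Gen 9 (rule 109): 01001111111
Gen 10 (rule 102): 11010000001
Gen 11 (rule 124): 11111000001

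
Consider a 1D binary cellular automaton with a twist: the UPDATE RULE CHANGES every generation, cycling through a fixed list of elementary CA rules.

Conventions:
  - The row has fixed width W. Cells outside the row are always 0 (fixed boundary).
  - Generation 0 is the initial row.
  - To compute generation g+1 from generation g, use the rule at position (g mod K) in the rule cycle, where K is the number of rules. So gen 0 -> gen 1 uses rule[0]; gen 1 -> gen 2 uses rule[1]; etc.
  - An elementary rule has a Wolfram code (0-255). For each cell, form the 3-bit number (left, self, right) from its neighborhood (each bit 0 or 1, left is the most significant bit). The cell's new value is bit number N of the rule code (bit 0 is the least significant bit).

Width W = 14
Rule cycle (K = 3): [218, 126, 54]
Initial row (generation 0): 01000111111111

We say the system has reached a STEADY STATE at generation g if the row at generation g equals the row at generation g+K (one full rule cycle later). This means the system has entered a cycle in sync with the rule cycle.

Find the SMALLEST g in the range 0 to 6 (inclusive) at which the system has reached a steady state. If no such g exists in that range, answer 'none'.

Answer: none

Derivation:
Gen 0: 01000111111111
Gen 1 (rule 218): 10101111111111
Gen 2 (rule 126): 11111000000001
Gen 3 (rule 54): 00000100000011
Gen 4 (rule 218): 00001010000111
Gen 5 (rule 126): 00011111001101
Gen 6 (rule 54): 00100000110011
Gen 7 (rule 218): 01010001111111
Gen 8 (rule 126): 11111011000001
Gen 9 (rule 54): 00000100100011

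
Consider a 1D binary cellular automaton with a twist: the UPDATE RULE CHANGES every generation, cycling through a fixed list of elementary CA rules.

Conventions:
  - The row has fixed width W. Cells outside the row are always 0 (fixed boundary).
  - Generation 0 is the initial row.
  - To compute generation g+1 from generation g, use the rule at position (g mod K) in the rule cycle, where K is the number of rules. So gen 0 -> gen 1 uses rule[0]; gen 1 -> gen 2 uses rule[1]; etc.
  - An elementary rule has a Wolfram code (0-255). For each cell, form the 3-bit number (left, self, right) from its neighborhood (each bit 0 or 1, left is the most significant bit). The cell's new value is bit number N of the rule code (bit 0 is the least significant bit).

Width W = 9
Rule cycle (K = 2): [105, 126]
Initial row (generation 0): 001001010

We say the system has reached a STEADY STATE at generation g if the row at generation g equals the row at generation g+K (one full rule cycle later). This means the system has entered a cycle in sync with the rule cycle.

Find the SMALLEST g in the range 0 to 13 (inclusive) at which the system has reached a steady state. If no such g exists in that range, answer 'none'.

Answer: 8

Derivation:
Gen 0: 001001010
Gen 1 (rule 105): 100000100
Gen 2 (rule 126): 110001110
Gen 3 (rule 105): 110101010
Gen 4 (rule 126): 111111111
Gen 5 (rule 105): 100000001
Gen 6 (rule 126): 110000011
Gen 7 (rule 105): 110111011
Gen 8 (rule 126): 111101111
Gen 9 (rule 105): 100111001
Gen 10 (rule 126): 111101111
Gen 11 (rule 105): 100111001
Gen 12 (rule 126): 111101111
Gen 13 (rule 105): 100111001
Gen 14 (rule 126): 111101111
Gen 15 (rule 105): 100111001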